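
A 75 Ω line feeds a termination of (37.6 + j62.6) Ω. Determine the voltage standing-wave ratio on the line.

Γ = (Z_L − Z_0)/(Z_L + Z_0) = (-37.4 + j62.6)/(112.6 + j62.6)
|Γ| = 72.9/129 = 0.566
VSWR = (1 + |Γ|)/(1 − |Γ|) = 1.57/0.434

VSWR ≈ 3.61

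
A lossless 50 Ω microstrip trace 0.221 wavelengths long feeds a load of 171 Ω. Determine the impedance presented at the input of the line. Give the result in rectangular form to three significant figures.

Z_in ≈ 15.1 − j8.4 Ω

βl = 2π × 0.221 = 79.6°
tan(βl) = tan(79.6°) = 5.43
Z_in = Z_0·(Z_L + jZ_0·tanβl)/(Z_0 + jZ_L·tanβl)
     = 50·(171 + j271)/(50 + j928)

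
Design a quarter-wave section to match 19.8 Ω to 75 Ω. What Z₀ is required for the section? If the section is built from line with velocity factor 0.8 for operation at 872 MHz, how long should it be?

Z_qwt ≈ 38.5 Ω; length ≈ 6.88 cm

Z_qwt = √(Z_0·R_L) = √(75 × 19.8) = √1485
λ = 0.8·c/f = 0.275 m, so l = λ/4 = 0.0688 m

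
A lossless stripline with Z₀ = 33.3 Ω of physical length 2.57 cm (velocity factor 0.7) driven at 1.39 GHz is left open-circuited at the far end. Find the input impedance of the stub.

Z_in ≈ −j18.3 Ω

λ = v/f = 0.7·c / 1.39 GHz = 0.151 m
βl = 2π·l/λ = 2π × 0.17 = 61.2°
tan(βl) = 1.82
For an open-circuited stub, Z_in = −jZ_0·cot(βl) = −jZ_0/tan(βl)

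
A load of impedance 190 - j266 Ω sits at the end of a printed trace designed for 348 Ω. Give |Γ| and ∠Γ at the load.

Γ = (Z_L − Z_0)/(Z_L + Z_0) = (-158 − j266)/(538 − j266)
|Γ| = 309/600 = 0.516

Γ ≈ 0.516 ∠ -94.4°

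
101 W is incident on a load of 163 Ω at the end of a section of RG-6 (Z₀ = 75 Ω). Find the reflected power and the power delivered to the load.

P_reflected ≈ 13.8 W; P_delivered ≈ 87.2 W

Γ = (163 − 75)/(163 + 75) = 0.37
|Γ|² = 0.137
P_refl = |Γ|²·P_inc = 13.8 W, P_del = (1 − |Γ|²)·P_inc = 87.2 W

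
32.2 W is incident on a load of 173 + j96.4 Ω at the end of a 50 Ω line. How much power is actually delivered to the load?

P_delivered ≈ 18.9 W

|Γ| = |(123 + j96.4)/(223 + j96.4)| = 0.643
|Γ|² = 0.414
P_refl = |Γ|²·P_inc = 13.3 W, P_del = (1 − |Γ|²)·P_inc = 18.9 W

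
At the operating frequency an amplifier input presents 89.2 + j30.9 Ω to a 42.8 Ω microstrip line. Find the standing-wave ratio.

VSWR ≈ 2.4

Γ = (Z_L − Z_0)/(Z_L + Z_0) = (46.4 + j30.9)/(132 + j30.9)
|Γ| = 55.7/136 = 0.411
VSWR = (1 + |Γ|)/(1 − |Γ|) = 1.41/0.589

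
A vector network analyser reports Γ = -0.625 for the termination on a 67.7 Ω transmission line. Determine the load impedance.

Z_L = Z_0·(1 + Γ)/(1 − Γ) = 67.7·(0.375)/(1.62)

Z_L ≈ 15.6 Ω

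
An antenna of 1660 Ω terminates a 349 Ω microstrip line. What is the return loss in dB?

Γ = (1660 − 349)/(1660 + 349) = 0.653
RL = −20·log₁₀|Γ| = −20·log₁₀(0.653)

RL ≈ 3.71 dB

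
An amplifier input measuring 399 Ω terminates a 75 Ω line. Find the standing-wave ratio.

VSWR ≈ 5.32

Γ = (399 − 75)/(399 + 75) = 0.684
VSWR = (1 + 0.684)/(1 − 0.684)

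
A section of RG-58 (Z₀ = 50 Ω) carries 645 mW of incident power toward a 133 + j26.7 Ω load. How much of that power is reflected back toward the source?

P_reflected ≈ 143 mW

|Γ| = |(83 + j26.7)/(183 + j26.7)| = 0.471
|Γ|² = 0.222
P_refl = |Γ|²·P_inc = 143 mW, P_del = (1 − |Γ|²)·P_inc = 502 mW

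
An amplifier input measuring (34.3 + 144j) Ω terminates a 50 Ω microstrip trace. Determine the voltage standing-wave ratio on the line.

Γ = (Z_L − Z_0)/(Z_L + Z_0) = (-15.7 + j144)/(84.3 + j144)
|Γ| = 145/167 = 0.868
VSWR = (1 + |Γ|)/(1 − |Γ|) = 1.87/0.132

VSWR ≈ 14.2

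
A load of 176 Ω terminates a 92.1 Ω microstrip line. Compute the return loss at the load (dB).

RL ≈ 10.1 dB

Γ = (176 − 92.1)/(176 + 92.1) = 0.313
RL = −20·log₁₀|Γ| = −20·log₁₀(0.313)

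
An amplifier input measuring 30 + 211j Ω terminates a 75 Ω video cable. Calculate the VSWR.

VSWR ≈ 22.6

Γ = (Z_L − Z_0)/(Z_L + Z_0) = (-45 + j211)/(105 + j211)
|Γ| = 216/236 = 0.915
VSWR = (1 + |Γ|)/(1 − |Γ|) = 1.92/0.0846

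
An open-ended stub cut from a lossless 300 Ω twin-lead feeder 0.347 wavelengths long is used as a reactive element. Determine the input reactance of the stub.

X_in ≈ 209 Ω (inductive)

βl = 2π × 0.347 = 125°
tan(βl) = -1.43
For an open-ended stub, Z_in = −jZ_0·cot(βl) = −jZ_0/tan(βl)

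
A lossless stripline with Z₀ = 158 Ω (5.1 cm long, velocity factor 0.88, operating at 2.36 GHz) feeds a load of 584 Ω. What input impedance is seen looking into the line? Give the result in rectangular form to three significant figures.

λ = v/f = 0.88·c / 2.36 GHz = 0.112 m
βl = 2π·l/λ = 2π × 0.456 = 164°
tan(βl) = tan(164°) = -0.284
Z_in = Z_0·(Z_L + jZ_0·tanβl)/(Z_0 + jZ_L·tanβl)
     = 158·(584 − j44.9)/(158 − j166)

Z_in ≈ 300 + j270 Ω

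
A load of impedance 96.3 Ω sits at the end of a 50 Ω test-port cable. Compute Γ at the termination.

Γ = (Z_L − Z_0)/(Z_L + Z_0) = (96.3 − 50)/(96.3 + 50) = 46.3/146.3

Γ = 0.316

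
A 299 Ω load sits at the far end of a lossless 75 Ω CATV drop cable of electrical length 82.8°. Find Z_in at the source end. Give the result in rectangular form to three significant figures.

tan(βl) = tan(82.8°) = 7.92
Z_in = Z_0·(Z_L + jZ_0·tanβl)/(Z_0 + jZ_L·tanβl)
     = 75·(299 + j594)/(75 + j2370)

Z_in ≈ 19.1 − j8.87 Ω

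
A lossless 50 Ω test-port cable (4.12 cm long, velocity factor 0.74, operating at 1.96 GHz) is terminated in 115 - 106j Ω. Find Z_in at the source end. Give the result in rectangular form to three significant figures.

Z_in ≈ 29.4 + j59.4 Ω

λ = v/f = 0.74·c / 1.96 GHz = 0.113 m
βl = 2π·l/λ = 2π × 0.364 = 131°
tan(βl) = tan(131°) = -1.15
Z_in = Z_0·(Z_L + jZ_0·tanβl)/(Z_0 + jZ_L·tanβl)
     = 50·(115 − j164)/(-72.2 − j133)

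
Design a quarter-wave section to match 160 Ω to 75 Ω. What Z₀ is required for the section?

Z_qwt = √(Z_0·R_L) = √(75 × 160) = √12000

Z_qwt ≈ 110 Ω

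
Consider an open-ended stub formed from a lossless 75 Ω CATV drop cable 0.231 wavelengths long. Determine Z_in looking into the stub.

Z_in ≈ −j9 Ω

βl = 2π × 0.231 = 83.2°
tan(βl) = 8.34
For an open-ended stub, Z_in = −jZ_0·cot(βl) = −jZ_0/tan(βl)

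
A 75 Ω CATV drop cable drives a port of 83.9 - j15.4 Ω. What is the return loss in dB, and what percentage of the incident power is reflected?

RL ≈ 19.1 dB; 1.24% of incident power reflected

Γ = (8.9 − j15.4)/(158.9 − j15.4), |Γ| = 0.111
RL = −20·log₁₀(0.111) = 19.1 dB
P_refl/P_inc = |Γ|² = 0.0124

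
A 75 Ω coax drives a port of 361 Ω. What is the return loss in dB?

Γ = (361 − 75)/(361 + 75) = 0.656
RL = −20·log₁₀|Γ| = −20·log₁₀(0.656)

RL ≈ 3.66 dB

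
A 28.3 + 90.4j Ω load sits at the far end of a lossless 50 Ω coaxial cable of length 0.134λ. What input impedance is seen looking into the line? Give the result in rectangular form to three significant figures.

Z_in ≈ 43.9 − j116 Ω

βl = 2π × 0.134 = 48.2°
tan(βl) = tan(48.2°) = 1.12
Z_in = Z_0·(Z_L + jZ_0·tanβl)/(Z_0 + jZ_L·tanβl)
     = 50·(28.3 + j146)/(-51.2 + j31.7)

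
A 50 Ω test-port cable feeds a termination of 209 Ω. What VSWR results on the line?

Γ = (209 − 50)/(209 + 50) = 0.614
VSWR = (1 + 0.614)/(1 − 0.614)

VSWR ≈ 4.18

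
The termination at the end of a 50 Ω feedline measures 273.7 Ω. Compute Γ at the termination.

Γ = 0.691

Γ = (Z_L − Z_0)/(Z_L + Z_0) = (273.7 − 50)/(273.7 + 50) = 223.7/323.7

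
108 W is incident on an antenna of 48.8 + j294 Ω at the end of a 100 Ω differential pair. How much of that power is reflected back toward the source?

P_reflected ≈ 88.6 W

|Γ| = |(-51.2 + j294)/(148.8 + j294)| = 0.906
|Γ|² = 0.82
P_refl = |Γ|²·P_inc = 88.6 W, P_del = (1 − |Γ|²)·P_inc = 19.4 W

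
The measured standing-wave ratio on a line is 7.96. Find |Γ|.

|Γ| ≈ 0.777

|Γ| = (S − 1)/(S + 1) = (7.96 − 1)/(7.96 + 1) = 6.96/8.96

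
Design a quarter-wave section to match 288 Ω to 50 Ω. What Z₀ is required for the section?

Z_qwt = √(Z_0·R_L) = √(50 × 288) = √14400

Z_qwt ≈ 120 Ω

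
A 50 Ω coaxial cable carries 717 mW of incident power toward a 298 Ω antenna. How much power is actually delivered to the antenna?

Γ = (298 − 50)/(298 + 50) = 0.713
|Γ|² = 0.508
P_refl = |Γ|²·P_inc = 364 mW, P_del = (1 − |Γ|²)·P_inc = 353 mW

P_delivered ≈ 353 mW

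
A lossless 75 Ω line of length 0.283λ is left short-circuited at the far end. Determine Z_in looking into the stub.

βl = 2π × 0.283 = 102°
tan(βl) = -4.75
For a short-circuited stub, Z_in = jZ_0·tan(βl)

Z_in ≈ −j357 Ω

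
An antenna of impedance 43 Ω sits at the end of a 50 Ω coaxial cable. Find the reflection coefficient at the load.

Γ = (Z_L − Z_0)/(Z_L + Z_0) = (43 − 50)/(43 + 50) = -7/93

Γ = -0.0753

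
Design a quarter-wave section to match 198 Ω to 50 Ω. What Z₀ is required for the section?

Z_qwt ≈ 99.5 Ω

Z_qwt = √(Z_0·R_L) = √(50 × 198) = √9900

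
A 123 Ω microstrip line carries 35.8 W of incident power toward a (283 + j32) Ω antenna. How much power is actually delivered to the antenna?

|Γ| = |(160 + j32)/(406 + j32)| = 0.401
|Γ|² = 0.161
P_refl = |Γ|²·P_inc = 5.75 W, P_del = (1 − |Γ|²)·P_inc = 30.1 W

P_delivered ≈ 30.1 W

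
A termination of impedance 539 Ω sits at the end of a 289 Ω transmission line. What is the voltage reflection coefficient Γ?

Γ = 0.302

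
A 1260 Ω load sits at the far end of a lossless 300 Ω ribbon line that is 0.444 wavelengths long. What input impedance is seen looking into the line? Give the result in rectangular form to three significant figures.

βl = 2π × 0.444 = 160°
tan(βl) = tan(160°) = -0.367
Z_in = Z_0·(Z_L + jZ_0·tanβl)/(Z_0 + jZ_L·tanβl)
     = 300·(1260 − j110)/(300 − j463)

Z_in ≈ 423 + j543 Ω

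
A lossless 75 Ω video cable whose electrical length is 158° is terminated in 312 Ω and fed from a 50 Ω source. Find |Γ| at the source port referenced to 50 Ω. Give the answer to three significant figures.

|Γ| ≈ 0.705

tan(βl) = -0.404
Z_in = Z_0·(Z_L + jZ_0·tanβl)/(Z_0 + jZ_L·tanβl) = 94.9 + j129 Ω
Γ_s = (Z_in − Z_s)/(Z_in + Z_s) = (44.9 + j129)/(145 + j129), |Γ_s| = 0.705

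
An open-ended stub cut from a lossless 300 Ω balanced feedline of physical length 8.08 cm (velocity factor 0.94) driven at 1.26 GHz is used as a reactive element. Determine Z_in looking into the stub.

λ = v/f = 0.94·c / 1.26 GHz = 0.224 m
βl = 2π·l/λ = 2π × 0.361 = 130°
tan(βl) = -1.19
For an open-ended stub, Z_in = −jZ_0·cot(βl) = −jZ_0/tan(βl)

Z_in ≈ +j251 Ω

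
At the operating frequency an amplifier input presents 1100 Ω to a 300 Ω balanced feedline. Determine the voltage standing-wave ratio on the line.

For a purely resistive load, VSWR = R_L/Z_0 or Z_0/R_L (whichever > 1) = 1100/300

VSWR ≈ 3.67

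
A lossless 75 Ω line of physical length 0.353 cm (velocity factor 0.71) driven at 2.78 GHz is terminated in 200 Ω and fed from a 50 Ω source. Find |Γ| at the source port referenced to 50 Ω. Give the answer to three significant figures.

|Γ| ≈ 0.586

λ = v/f = 0.71·c / 2.78 GHz = 0.0766 m
βl = 2π·l/λ = 2π × 0.0461 = 16.6°
tan(βl) = 0.298
Z_in = Z_0·(Z_L + jZ_0·tanβl)/(Z_0 + jZ_L·tanβl) = 134 − j83.7 Ω
Γ_s = (Z_in − Z_s)/(Z_in + Z_s) = (83.5 − j83.7)/(184 − j83.7), |Γ_s| = 0.586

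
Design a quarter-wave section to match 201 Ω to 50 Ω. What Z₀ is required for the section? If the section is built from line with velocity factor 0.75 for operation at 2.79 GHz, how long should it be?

Z_qwt ≈ 100 Ω; length ≈ 2.02 cm

Z_qwt = √(Z_0·R_L) = √(50 × 201) = √10050
λ = 0.75·c/f = 0.0806 m, so l = λ/4 = 0.0202 m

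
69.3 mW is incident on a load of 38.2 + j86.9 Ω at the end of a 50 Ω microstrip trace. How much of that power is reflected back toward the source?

|Γ| = |(-11.8 + j86.9)/(88.2 + j86.9)| = 0.708
|Γ|² = 0.502
P_refl = |Γ|²·P_inc = 34.8 mW, P_del = (1 − |Γ|²)·P_inc = 34.5 mW

P_reflected ≈ 34.8 mW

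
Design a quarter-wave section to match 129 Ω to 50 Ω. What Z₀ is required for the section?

Z_qwt ≈ 80.3 Ω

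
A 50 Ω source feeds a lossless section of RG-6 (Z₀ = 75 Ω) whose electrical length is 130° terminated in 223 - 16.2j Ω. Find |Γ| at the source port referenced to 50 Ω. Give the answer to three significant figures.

|Γ| ≈ 0.518

tan(βl) = -1.19
Z_in = Z_0·(Z_L + jZ_0·tanβl)/(Z_0 + jZ_L·tanβl) = 41.2 + j54.3 Ω
Γ_s = (Z_in − Z_s)/(Z_in + Z_s) = (-8.82 + j54.3)/(91.2 + j54.3), |Γ_s| = 0.518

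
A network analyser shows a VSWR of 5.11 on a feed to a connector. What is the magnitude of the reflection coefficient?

|Γ| ≈ 0.673

|Γ| = (S − 1)/(S + 1) = (5.11 − 1)/(5.11 + 1) = 4.11/6.11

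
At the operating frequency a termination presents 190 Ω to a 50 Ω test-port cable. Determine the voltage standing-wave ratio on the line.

For a purely resistive load, VSWR = R_L/Z_0 or Z_0/R_L (whichever > 1) = 190/50

VSWR ≈ 3.8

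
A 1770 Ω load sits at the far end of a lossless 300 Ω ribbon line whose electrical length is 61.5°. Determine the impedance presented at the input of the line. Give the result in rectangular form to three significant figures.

Z_in ≈ 65.3 − j157 Ω

tan(βl) = tan(61.5°) = 1.84
Z_in = Z_0·(Z_L + jZ_0·tanβl)/(Z_0 + jZ_L·tanβl)
     = 300·(1770 + j553)/(300 + j3260)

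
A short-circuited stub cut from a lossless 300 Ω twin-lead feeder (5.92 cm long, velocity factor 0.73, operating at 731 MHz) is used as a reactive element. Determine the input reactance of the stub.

λ = v/f = 0.73·c / 731 MHz = 0.3 m
βl = 2π·l/λ = 2π × 0.198 = 71.1°
tan(βl) = 2.93
For a short-circuited stub, Z_in = jZ_0·tan(βl)

X_in ≈ 878 Ω (inductive)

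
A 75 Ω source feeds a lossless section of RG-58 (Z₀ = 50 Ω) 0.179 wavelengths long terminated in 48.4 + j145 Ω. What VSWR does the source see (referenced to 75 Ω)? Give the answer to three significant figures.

βl = 2π × 0.179 = 64.4°
tan(βl) = 2.09
Z_in = Z_0·(Z_L + jZ_0·tanβl)/(Z_0 + jZ_L·tanβl) = 8.74 − j45.8 Ω
Γ_s = (Z_in − Z_s)/(Z_in + Z_s) = (-66.3 − j45.8)/(83.7 − j45.8), |Γ_s| = 0.844
VSWR = (1 + |Γ_s|)/(1 − |Γ_s|)

VSWR ≈ 11.8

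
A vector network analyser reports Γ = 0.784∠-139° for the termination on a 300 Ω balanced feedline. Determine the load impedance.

Z_L = Z_0·(1 + Γ)/(1 − Γ) = 300·(0.408 − j0.514)/(1.59 + j0.514)

Z_L ≈ 41.3 − j110 Ω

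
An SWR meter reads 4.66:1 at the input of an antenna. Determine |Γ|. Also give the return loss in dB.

|Γ| ≈ 0.647; return loss ≈ 3.79 dB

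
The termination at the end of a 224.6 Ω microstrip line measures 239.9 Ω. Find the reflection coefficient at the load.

Γ = 0.0329

Γ = (Z_L − Z_0)/(Z_L + Z_0) = (239.9 − 224.6)/(239.9 + 224.6) = 15.3/464.5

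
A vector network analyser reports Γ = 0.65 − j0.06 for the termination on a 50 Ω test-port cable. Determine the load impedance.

Z_L = Z_0·(1 + Γ)/(1 − Γ) = 50·(1.65 − j0.06)/(0.35 + j0.06)

Z_L ≈ 228 − j47.6 Ω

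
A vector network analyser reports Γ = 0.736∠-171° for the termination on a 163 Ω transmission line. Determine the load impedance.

Z_L ≈ 24.9 − j12.5 Ω

Z_L = Z_0·(1 + Γ)/(1 − Γ) = 163·(0.273 − j0.115)/(1.73 + j0.115)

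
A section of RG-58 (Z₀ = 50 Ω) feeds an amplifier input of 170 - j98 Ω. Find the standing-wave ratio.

VSWR ≈ 4.61

Γ = (Z_L − Z_0)/(Z_L + Z_0) = (120 − j98)/(220 − j98)
|Γ| = 155/241 = 0.643
VSWR = (1 + |Γ|)/(1 − |Γ|) = 1.64/0.357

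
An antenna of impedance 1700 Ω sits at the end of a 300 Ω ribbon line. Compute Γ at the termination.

Γ = (Z_L − Z_0)/(Z_L + Z_0) = (1700 − 300)/(1700 + 300) = 1400/2000

Γ = 0.7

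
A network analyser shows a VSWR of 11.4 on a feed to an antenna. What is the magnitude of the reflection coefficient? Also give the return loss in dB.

|Γ| = (S − 1)/(S + 1) = (11.4 − 1)/(11.4 + 1) = 10.4/12.4
RL = −20·log₁₀|Γ| = −20·log₁₀(0.839)

|Γ| ≈ 0.839; return loss ≈ 1.53 dB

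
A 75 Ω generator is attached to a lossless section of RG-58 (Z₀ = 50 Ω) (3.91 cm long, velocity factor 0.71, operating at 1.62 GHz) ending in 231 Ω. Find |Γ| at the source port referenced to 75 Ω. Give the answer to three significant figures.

λ = v/f = 0.71·c / 1.62 GHz = 0.131 m
βl = 2π·l/λ = 2π × 0.297 = 107°
tan(βl) = -3.26
Z_in = Z_0·(Z_L + jZ_0·tanβl)/(Z_0 + jZ_L·tanβl) = 11.8 + j14.6 Ω
Γ_s = (Z_in − Z_s)/(Z_in + Z_s) = (-63.2 + j14.6)/(86.8 + j14.6), |Γ_s| = 0.737

|Γ| ≈ 0.737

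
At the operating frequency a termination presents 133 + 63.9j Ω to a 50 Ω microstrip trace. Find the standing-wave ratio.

Γ = (Z_L − Z_0)/(Z_L + Z_0) = (83 + j63.9)/(183 + j63.9)
|Γ| = 105/194 = 0.54
VSWR = (1 + |Γ|)/(1 − |Γ|) = 1.54/0.46

VSWR ≈ 3.35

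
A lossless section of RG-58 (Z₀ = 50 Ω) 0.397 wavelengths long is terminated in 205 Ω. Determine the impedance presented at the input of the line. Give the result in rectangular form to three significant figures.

βl = 2π × 0.397 = 143°
tan(βl) = tan(143°) = -0.756
Z_in = Z_0·(Z_L + jZ_0·tanβl)/(Z_0 + jZ_L·tanβl)
     = 50·(205 − j37.8)/(50 − j155)

Z_in ≈ 30.4 + j56.4 Ω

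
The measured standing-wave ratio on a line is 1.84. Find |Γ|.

|Γ| = (S − 1)/(S + 1) = (1.84 − 1)/(1.84 + 1) = 0.84/2.84

|Γ| ≈ 0.296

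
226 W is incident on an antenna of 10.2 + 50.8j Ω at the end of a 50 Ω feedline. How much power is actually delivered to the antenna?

|Γ| = |(-39.8 + j50.8)/(60.2 + j50.8)| = 0.819
|Γ|² = 0.671
P_refl = |Γ|²·P_inc = 152 W, P_del = (1 − |Γ|²)·P_inc = 74.3 W

P_delivered ≈ 74.3 W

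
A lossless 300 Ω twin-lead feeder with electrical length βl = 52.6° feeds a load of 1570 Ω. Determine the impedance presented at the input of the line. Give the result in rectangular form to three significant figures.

Z_in ≈ 88.9 − j216 Ω

tan(βl) = tan(52.6°) = 1.31
Z_in = Z_0·(Z_L + jZ_0·tanβl)/(Z_0 + jZ_L·tanβl)
     = 300·(1570 + j392)/(300 + j2050)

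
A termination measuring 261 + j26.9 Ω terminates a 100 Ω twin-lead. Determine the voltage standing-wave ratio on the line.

VSWR ≈ 2.64

Γ = (Z_L − Z_0)/(Z_L + Z_0) = (161 + j26.9)/(361 + j26.9)
|Γ| = 163/362 = 0.451
VSWR = (1 + |Γ|)/(1 − |Γ|) = 1.45/0.549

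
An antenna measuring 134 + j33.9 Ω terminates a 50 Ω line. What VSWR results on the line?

Γ = (Z_L − Z_0)/(Z_L + Z_0) = (84 + j33.9)/(184 + j33.9)
|Γ| = 90.6/187 = 0.484
VSWR = (1 + |Γ|)/(1 − |Γ|) = 1.48/0.516

VSWR ≈ 2.88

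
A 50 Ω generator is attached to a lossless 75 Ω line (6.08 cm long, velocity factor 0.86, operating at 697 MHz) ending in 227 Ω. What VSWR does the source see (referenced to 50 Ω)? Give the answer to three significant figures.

VSWR ≈ 2.74

λ = v/f = 0.86·c / 697 MHz = 0.37 m
βl = 2π·l/λ = 2π × 0.164 = 59.1°
tan(βl) = 1.67
Z_in = Z_0·(Z_L + jZ_0·tanβl)/(Z_0 + jZ_L·tanβl) = 32.4 − j38.4 Ω
Γ_s = (Z_in − Z_s)/(Z_in + Z_s) = (-17.6 − j38.4)/(82.4 − j38.4), |Γ_s| = 0.465
VSWR = (1 + |Γ_s|)/(1 − |Γ_s|)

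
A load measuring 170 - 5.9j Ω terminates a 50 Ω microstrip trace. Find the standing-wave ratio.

VSWR ≈ 3.4

Γ = (Z_L − Z_0)/(Z_L + Z_0) = (120 − j5.9)/(220 − j5.9)
|Γ| = 120/220 = 0.546
VSWR = (1 + |Γ|)/(1 − |Γ|) = 1.55/0.454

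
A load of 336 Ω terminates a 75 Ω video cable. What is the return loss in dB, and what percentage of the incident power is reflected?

RL ≈ 3.94 dB; 40.3% of incident power reflected

Γ = (336 − 75)/(336 + 75) = 0.635
RL = −20·log₁₀(0.635) = 3.94 dB
P_refl/P_inc = |Γ|² = 0.403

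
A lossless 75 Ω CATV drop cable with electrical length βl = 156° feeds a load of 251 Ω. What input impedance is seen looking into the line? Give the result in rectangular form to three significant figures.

tan(βl) = tan(156°) = -0.445
Z_in = Z_0·(Z_L + jZ_0·tanβl)/(Z_0 + jZ_L·tanβl)
     = 75·(251 − j33.4)/(75 − j112)

Z_in ≈ 93.4 + j106 Ω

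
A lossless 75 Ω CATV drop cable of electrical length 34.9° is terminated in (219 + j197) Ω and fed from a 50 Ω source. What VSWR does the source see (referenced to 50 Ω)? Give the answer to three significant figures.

VSWR ≈ 7.37

tan(βl) = 0.698
Z_in = Z_0·(Z_L + jZ_0·tanβl)/(Z_0 + jZ_L·tanβl) = 67.2 − j135 Ω
Γ_s = (Z_in − Z_s)/(Z_in + Z_s) = (17.2 − j135)/(117 − j135), |Γ_s| = 0.761
VSWR = (1 + |Γ_s|)/(1 − |Γ_s|)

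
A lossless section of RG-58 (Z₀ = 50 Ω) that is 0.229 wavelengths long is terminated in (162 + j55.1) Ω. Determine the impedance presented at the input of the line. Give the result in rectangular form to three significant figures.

βl = 2π × 0.229 = 82.4°
tan(βl) = tan(82.4°) = 7.53
Z_in = Z_0·(Z_L + jZ_0·tanβl)/(Z_0 + jZ_L·tanβl)
     = 50·(162 + j432)/(-365 + j1220)

Z_in ≈ 14.4 − j10.9 Ω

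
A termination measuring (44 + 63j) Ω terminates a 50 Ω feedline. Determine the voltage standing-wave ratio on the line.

Γ = (Z_L − Z_0)/(Z_L + Z_0) = (-6 + j63)/(94 + j63)
|Γ| = 63.3/113 = 0.559
VSWR = (1 + |Γ|)/(1 − |Γ|) = 1.56/0.441

VSWR ≈ 3.54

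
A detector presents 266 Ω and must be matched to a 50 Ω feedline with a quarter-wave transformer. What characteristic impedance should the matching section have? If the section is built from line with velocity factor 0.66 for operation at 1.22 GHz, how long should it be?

Z_qwt ≈ 115 Ω; length ≈ 4.06 cm

Z_qwt = √(Z_0·R_L) = √(50 × 266) = √13300
λ = 0.66·c/f = 0.162 m, so l = λ/4 = 0.0406 m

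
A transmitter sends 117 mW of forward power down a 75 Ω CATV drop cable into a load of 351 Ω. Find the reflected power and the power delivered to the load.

P_reflected ≈ 49.1 mW; P_delivered ≈ 67.9 mW

Γ = (351 − 75)/(351 + 75) = 0.648
|Γ|² = 0.42
P_refl = |Γ|²·P_inc = 49.1 mW, P_del = (1 − |Γ|²)·P_inc = 67.9 mW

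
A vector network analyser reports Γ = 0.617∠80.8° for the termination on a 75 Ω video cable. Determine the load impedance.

Z_L = Z_0·(1 + Γ)/(1 − Γ) = 75·(1.1 + j0.609)/(0.901 − j0.609)

Z_L ≈ 39.3 + j77.2 Ω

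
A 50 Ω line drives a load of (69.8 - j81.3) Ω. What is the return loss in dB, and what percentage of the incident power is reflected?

Γ = (19.8 − j81.3)/(119.8 − j81.3), |Γ| = 0.578
RL = −20·log₁₀(0.578) = 4.76 dB
P_refl/P_inc = |Γ|² = 0.334

RL ≈ 4.76 dB; 33.4% of incident power reflected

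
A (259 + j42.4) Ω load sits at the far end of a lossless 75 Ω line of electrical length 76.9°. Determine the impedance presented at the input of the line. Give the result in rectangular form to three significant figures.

tan(βl) = tan(76.9°) = 4.3
Z_in = Z_0·(Z_L + jZ_0·tanβl)/(Z_0 + jZ_L·tanβl)
     = 75·(259 + j365)/(-107 + j1110)

Z_in ≈ 22.7 − j19.6 Ω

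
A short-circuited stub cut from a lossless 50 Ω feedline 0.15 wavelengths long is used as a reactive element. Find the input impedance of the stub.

Z_in ≈ +j68.8 Ω

βl = 2π × 0.15 = 54°
tan(βl) = 1.38
For a short-circuited stub, Z_in = jZ_0·tan(βl)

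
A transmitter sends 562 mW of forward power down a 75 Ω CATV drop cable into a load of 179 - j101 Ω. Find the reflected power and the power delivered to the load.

P_reflected ≈ 158 mW; P_delivered ≈ 404 mW

|Γ| = |(104 − j101)/(254 − j101)| = 0.53
|Γ|² = 0.281
P_refl = |Γ|²·P_inc = 158 mW, P_del = (1 − |Γ|²)·P_inc = 404 mW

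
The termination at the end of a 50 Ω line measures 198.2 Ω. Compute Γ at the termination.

Γ = 0.597

Γ = (Z_L − Z_0)/(Z_L + Z_0) = (198.2 − 50)/(198.2 + 50) = 148.2/248.2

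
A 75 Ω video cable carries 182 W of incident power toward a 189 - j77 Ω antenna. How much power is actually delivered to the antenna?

|Γ| = |(114 − j77)/(264 − j77)| = 0.5
|Γ|² = 0.25
P_refl = |Γ|²·P_inc = 45.5 W, P_del = (1 − |Γ|²)·P_inc = 136 W

P_delivered ≈ 136 W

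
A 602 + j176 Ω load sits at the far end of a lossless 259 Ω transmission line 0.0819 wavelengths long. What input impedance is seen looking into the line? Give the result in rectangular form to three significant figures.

Z_in ≈ 377 − j281 Ω

βl = 2π × 0.0819 = 29.5°
tan(βl) = tan(29.5°) = 0.565
Z_in = Z_0·(Z_L + jZ_0·tanβl)/(Z_0 + jZ_L·tanβl)
     = 259·(602 + j322)/(159 + j340)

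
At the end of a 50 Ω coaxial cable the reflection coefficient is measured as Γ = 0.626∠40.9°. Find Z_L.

Z_L ≈ 68.2 + j92 Ω

Z_L = Z_0·(1 + Γ)/(1 − Γ) = 50·(1.47 + j0.41)/(0.527 − j0.41)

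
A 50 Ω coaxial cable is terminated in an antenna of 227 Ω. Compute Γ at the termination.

Γ = 0.639

Γ = (Z_L − Z_0)/(Z_L + Z_0) = (227 − 50)/(227 + 50) = 177/277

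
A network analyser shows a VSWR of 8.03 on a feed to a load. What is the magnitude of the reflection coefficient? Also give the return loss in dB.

|Γ| = (S − 1)/(S + 1) = (8.03 − 1)/(8.03 + 1) = 7.03/9.03
RL = −20·log₁₀|Γ| = −20·log₁₀(0.779)

|Γ| ≈ 0.779; return loss ≈ 2.17 dB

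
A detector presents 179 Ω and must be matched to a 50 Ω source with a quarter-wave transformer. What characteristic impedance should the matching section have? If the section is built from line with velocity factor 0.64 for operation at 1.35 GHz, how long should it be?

Z_qwt ≈ 94.6 Ω; length ≈ 3.56 cm

Z_qwt = √(Z_0·R_L) = √(50 × 179) = √8950
λ = 0.64·c/f = 0.142 m, so l = λ/4 = 0.0356 m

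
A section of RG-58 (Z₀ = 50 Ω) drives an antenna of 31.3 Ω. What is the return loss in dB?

Γ = (31.3 − 50)/(31.3 + 50) = -0.23
RL = −20·log₁₀|Γ| = −20·log₁₀(0.23)

RL ≈ 12.8 dB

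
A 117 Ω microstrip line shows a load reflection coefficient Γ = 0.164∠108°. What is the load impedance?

Z_L ≈ 101 + j32.3 Ω

Z_L = Z_0·(1 + Γ)/(1 − Γ) = 117·(0.949 + j0.156)/(1.05 − j0.156)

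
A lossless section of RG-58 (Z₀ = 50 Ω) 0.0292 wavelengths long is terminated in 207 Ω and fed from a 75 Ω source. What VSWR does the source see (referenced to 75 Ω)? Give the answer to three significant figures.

βl = 2π × 0.0292 = 10.5°
tan(βl) = 0.186
Z_in = Z_0·(Z_L + jZ_0·tanβl)/(Z_0 + jZ_L·tanβl) = 135 − j94.2 Ω
Γ_s = (Z_in − Z_s)/(Z_in + Z_s) = (59.7 − j94.2)/(210 − j94.2), |Γ_s| = 0.485
VSWR = (1 + |Γ_s|)/(1 − |Γ_s|)

VSWR ≈ 2.88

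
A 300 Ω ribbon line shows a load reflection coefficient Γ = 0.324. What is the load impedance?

Z_L ≈ 588 Ω

Z_L = Z_0·(1 + Γ)/(1 − Γ) = 300·(1.32)/(0.676)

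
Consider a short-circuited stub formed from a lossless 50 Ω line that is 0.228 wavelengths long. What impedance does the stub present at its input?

Z_in ≈ +j359 Ω

βl = 2π × 0.228 = 82.1°
tan(βl) = 7.19
For a short-circuited stub, Z_in = jZ_0·tan(βl)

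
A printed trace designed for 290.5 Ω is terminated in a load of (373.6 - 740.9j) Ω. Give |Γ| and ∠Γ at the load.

Γ ≈ 0.749 ∠ -35.5°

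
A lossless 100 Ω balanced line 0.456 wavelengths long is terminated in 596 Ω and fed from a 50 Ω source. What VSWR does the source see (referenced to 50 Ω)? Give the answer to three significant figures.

βl = 2π × 0.456 = 164°
tan(βl) = -0.284
Z_in = Z_0·(Z_L + jZ_0·tanβl)/(Z_0 + jZ_L·tanβl) = 167 + j254 Ω
Γ_s = (Z_in − Z_s)/(Z_in + Z_s) = (117 + j254)/(217 + j254), |Γ_s| = 0.837
VSWR = (1 + |Γ_s|)/(1 − |Γ_s|)

VSWR ≈ 11.3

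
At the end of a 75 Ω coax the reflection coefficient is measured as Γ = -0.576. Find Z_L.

Z_L = Z_0·(1 + Γ)/(1 − Γ) = 75·(0.424)/(1.58)

Z_L ≈ 20.2 Ω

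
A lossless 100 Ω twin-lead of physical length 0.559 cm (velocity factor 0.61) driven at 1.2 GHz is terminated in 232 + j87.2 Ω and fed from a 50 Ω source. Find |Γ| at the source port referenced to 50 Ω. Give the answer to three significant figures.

|Γ| ≈ 0.688

λ = v/f = 0.61·c / 1.2 GHz = 0.152 m
βl = 2π·l/λ = 2π × 0.0367 = 13.2°
tan(βl) = 0.234
Z_in = Z_0·(Z_L + jZ_0·tanβl)/(Z_0 + jZ_L·tanβl) = 264 − j41.1 Ω
Γ_s = (Z_in − Z_s)/(Z_in + Z_s) = (214 − j41.1)/(314 − j41.1), |Γ_s| = 0.688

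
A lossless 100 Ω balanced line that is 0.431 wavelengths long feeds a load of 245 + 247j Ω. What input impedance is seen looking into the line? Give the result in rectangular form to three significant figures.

βl = 2π × 0.431 = 155°
tan(βl) = tan(155°) = -0.463
Z_in = Z_0·(Z_L + jZ_0·tanβl)/(Z_0 + jZ_L·tanβl)
     = 100·(245 + j201)/(214 − j113)

Z_in ≈ 50.6 + j120 Ω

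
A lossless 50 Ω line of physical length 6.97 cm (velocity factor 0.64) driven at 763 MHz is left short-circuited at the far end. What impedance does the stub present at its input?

Z_in ≈ −j292 Ω

λ = v/f = 0.64·c / 763 MHz = 0.252 m
βl = 2π·l/λ = 2π × 0.277 = 99.7°
tan(βl) = -5.84
For a short-circuited stub, Z_in = jZ_0·tan(βl)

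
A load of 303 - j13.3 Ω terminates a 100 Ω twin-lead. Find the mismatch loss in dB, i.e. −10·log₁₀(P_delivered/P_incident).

Γ = (203 − j13.3)/(403 − j13.3), |Γ| = 0.505
|Γ|² = 0.255, so P_del/P_inc = 1 − |Γ|² = 0.745
ML = −10·log₁₀(1 − |Γ|²)

mismatch loss ≈ 1.28 dB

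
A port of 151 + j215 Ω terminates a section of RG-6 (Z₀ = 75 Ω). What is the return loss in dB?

RL ≈ 2.72 dB

Γ = (76 + j215)/(226 + j215), |Γ| = 0.731
RL = −20·log₁₀|Γ| = −20·log₁₀(0.731)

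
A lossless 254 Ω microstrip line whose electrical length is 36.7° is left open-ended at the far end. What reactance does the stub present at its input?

X_in ≈ -341 Ω (capacitive)

tan(βl) = 0.745
For an open-ended stub, Z_in = −jZ_0·cot(βl) = −jZ_0/tan(βl)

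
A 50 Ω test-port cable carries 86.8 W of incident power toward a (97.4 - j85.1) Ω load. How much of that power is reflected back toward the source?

P_reflected ≈ 28.4 W

|Γ| = |(47.4 − j85.1)/(147.4 − j85.1)| = 0.572
|Γ|² = 0.328
P_refl = |Γ|²·P_inc = 28.4 W, P_del = (1 − |Γ|²)·P_inc = 58.4 W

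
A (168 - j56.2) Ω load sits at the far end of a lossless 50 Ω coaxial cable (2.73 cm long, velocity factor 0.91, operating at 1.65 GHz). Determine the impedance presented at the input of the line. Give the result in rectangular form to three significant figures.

Z_in ≈ 15.9 − j21.4 Ω

λ = v/f = 0.91·c / 1.65 GHz = 0.165 m
βl = 2π·l/λ = 2π × 0.165 = 59.4°
tan(βl) = tan(59.4°) = 1.69
Z_in = Z_0·(Z_L + jZ_0·tanβl)/(Z_0 + jZ_L·tanβl)
     = 50·(168 + j28.3)/(145 + j284)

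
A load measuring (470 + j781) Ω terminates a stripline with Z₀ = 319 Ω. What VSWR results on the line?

Γ = (Z_L − Z_0)/(Z_L + Z_0) = (151 + j781)/(789 + j781)
|Γ| = 795/1110 = 0.717
VSWR = (1 + |Γ|)/(1 − |Γ|) = 1.72/0.283

VSWR ≈ 6.06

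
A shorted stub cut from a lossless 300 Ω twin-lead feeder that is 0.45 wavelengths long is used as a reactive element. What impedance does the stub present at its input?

Z_in ≈ −j97.5 Ω

βl = 2π × 0.45 = 162°
tan(βl) = -0.325
For a shorted stub, Z_in = jZ_0·tan(βl)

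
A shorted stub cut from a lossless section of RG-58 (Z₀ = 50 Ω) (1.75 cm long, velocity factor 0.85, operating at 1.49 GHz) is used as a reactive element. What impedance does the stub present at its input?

Z_in ≈ +j37.4 Ω

λ = v/f = 0.85·c / 1.49 GHz = 0.171 m
βl = 2π·l/λ = 2π × 0.102 = 36.8°
tan(βl) = 0.748
For a shorted stub, Z_in = jZ_0·tan(βl)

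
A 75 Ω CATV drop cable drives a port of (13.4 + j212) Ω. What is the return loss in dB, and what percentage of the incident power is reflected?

Γ = (-61.6 + j212)/(88.4 + j212), |Γ| = 0.961
RL = −20·log₁₀(0.961) = 0.344 dB
P_refl/P_inc = |Γ|² = 0.924

RL ≈ 0.344 dB; 92.4% of incident power reflected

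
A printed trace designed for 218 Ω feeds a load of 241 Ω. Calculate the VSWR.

For a purely resistive load, VSWR = R_L/Z_0 or Z_0/R_L (whichever > 1) = 241/218

VSWR ≈ 1.11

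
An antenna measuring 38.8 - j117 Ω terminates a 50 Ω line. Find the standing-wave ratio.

VSWR ≈ 9.01

Γ = (Z_L − Z_0)/(Z_L + Z_0) = (-11.2 − j117)/(88.8 − j117)
|Γ| = 118/147 = 0.8
VSWR = (1 + |Γ|)/(1 − |Γ|) = 1.8/0.2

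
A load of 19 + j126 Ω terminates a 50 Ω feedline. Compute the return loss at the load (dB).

RL ≈ 0.884 dB

Γ = (-31 + j126)/(69 + j126), |Γ| = 0.903
RL = −20·log₁₀|Γ| = −20·log₁₀(0.903)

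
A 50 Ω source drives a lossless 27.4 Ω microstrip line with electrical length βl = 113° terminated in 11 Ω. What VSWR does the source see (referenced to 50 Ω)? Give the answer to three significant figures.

VSWR ≈ 2.01

tan(βl) = -2.36
Z_in = Z_0·(Z_L + jZ_0·tanβl)/(Z_0 + jZ_L·tanβl) = 38 − j28.6 Ω
Γ_s = (Z_in − Z_s)/(Z_in + Z_s) = (-12 − j28.6)/(88 − j28.6), |Γ_s| = 0.335
VSWR = (1 + |Γ_s|)/(1 − |Γ_s|)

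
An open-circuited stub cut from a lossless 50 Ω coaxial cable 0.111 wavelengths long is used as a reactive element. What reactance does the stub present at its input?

βl = 2π × 0.111 = 40°
tan(βl) = 0.838
For an open-circuited stub, Z_in = −jZ_0·cot(βl) = −jZ_0/tan(βl)

X_in ≈ -59.7 Ω (capacitive)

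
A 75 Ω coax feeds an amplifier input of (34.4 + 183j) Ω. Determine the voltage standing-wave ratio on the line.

Γ = (Z_L − Z_0)/(Z_L + Z_0) = (-40.6 + j183)/(109.4 + j183)
|Γ| = 187/213 = 0.879
VSWR = (1 + |Γ|)/(1 − |Γ|) = 1.88/0.121

VSWR ≈ 15.6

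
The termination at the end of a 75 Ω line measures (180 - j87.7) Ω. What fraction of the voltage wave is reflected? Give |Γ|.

|Γ| ≈ 0.507

Γ = (Z_L − Z_0)/(Z_L + Z_0) = (105 − j87.7)/(255 − j87.7)
|Γ| = 137/270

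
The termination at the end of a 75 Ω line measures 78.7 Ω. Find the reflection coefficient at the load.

Γ = (Z_L − Z_0)/(Z_L + Z_0) = (78.7 − 75)/(78.7 + 75) = 3.7/153.7

Γ = 0.0241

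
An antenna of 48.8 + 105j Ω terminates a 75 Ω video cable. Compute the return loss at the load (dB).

Γ = (-26.2 + j105)/(123.8 + j105), |Γ| = 0.667
RL = −20·log₁₀|Γ| = −20·log₁₀(0.667)

RL ≈ 3.52 dB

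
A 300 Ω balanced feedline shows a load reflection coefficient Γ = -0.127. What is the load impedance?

Z_L ≈ 232 Ω

Z_L = Z_0·(1 + Γ)/(1 − Γ) = 300·(0.873)/(1.13)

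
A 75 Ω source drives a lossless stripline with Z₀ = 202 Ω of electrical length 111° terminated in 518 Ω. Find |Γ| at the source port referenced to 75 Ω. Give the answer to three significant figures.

tan(βl) = -2.61
Z_in = Z_0·(Z_L + jZ_0·tanβl)/(Z_0 + jZ_L·tanβl) = 88.4 + j64.3 Ω
Γ_s = (Z_in − Z_s)/(Z_in + Z_s) = (13.4 + j64.3)/(163 + j64.3), |Γ_s| = 0.374

|Γ| ≈ 0.374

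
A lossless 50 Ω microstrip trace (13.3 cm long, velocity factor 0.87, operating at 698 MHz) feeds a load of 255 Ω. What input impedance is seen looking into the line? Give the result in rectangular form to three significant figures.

Z_in ≈ 15.4 + j36.8 Ω

λ = v/f = 0.87·c / 698 MHz = 0.374 m
βl = 2π·l/λ = 2π × 0.356 = 128°
tan(βl) = tan(128°) = -1.28
Z_in = Z_0·(Z_L + jZ_0·tanβl)/(Z_0 + jZ_L·tanβl)
     = 50·(255 − j63.9)/(50 − j326)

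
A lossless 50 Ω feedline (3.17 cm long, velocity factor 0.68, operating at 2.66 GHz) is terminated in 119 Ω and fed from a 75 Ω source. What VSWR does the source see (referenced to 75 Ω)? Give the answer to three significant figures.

VSWR ≈ 2.2

λ = v/f = 0.68·c / 2.66 GHz = 0.0767 m
βl = 2π·l/λ = 2π × 0.413 = 149°
tan(βl) = -0.606
Z_in = Z_0·(Z_L + jZ_0·tanβl)/(Z_0 + jZ_L·tanβl) = 52.9 + j45.9 Ω
Γ_s = (Z_in − Z_s)/(Z_in + Z_s) = (-22.1 + j45.9)/(128 + j45.9), |Γ_s| = 0.375
VSWR = (1 + |Γ_s|)/(1 − |Γ_s|)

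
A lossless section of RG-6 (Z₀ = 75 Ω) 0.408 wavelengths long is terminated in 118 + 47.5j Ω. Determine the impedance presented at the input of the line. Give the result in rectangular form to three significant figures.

βl = 2π × 0.408 = 147°
tan(βl) = tan(147°) = -0.652
Z_in = Z_0·(Z_L + jZ_0·tanβl)/(Z_0 + jZ_L·tanβl)
     = 75·(118 − j1.43)/(106 − j77)

Z_in ≈ 55.1 + j39 Ω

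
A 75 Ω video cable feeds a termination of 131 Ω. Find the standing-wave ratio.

VSWR ≈ 1.75

Γ = (131 − 75)/(131 + 75) = 0.272
VSWR = (1 + 0.272)/(1 − 0.272)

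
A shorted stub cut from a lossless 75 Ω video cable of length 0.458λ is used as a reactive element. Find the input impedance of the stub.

βl = 2π × 0.458 = 165°
tan(βl) = -0.27
For a shorted stub, Z_in = jZ_0·tan(βl)

Z_in ≈ −j20.3 Ω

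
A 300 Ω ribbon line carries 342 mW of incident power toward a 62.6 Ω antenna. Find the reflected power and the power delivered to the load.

P_reflected ≈ 147 mW; P_delivered ≈ 195 mW

Γ = (62.6 − 300)/(62.6 + 300) = -0.655
|Γ|² = 0.429
P_refl = |Γ|²·P_inc = 147 mW, P_del = (1 − |Γ|²)·P_inc = 195 mW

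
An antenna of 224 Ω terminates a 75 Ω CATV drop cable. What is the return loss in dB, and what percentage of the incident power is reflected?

Γ = (224 − 75)/(224 + 75) = 0.498
RL = −20·log₁₀(0.498) = 6.05 dB
P_refl/P_inc = |Γ|² = 0.248

RL ≈ 6.05 dB; 24.8% of incident power reflected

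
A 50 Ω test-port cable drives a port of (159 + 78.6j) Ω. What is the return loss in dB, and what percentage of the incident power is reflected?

RL ≈ 4.41 dB; 36.2% of incident power reflected

Γ = (109 + j78.6)/(209 + j78.6), |Γ| = 0.602
RL = −20·log₁₀(0.602) = 4.41 dB
P_refl/P_inc = |Γ|² = 0.362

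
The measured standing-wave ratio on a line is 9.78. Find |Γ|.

|Γ| ≈ 0.814

|Γ| = (S − 1)/(S + 1) = (9.78 − 1)/(9.78 + 1) = 8.78/10.8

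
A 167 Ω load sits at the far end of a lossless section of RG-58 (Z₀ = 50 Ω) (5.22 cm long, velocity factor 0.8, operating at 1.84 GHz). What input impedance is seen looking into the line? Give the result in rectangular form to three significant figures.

Z_in ≈ 37.1 + j53.7 Ω

λ = v/f = 0.8·c / 1.84 GHz = 0.13 m
βl = 2π·l/λ = 2π × 0.4 = 144°
tan(βl) = tan(144°) = -0.725
Z_in = Z_0·(Z_L + jZ_0·tanβl)/(Z_0 + jZ_L·tanβl)
     = 50·(167 − j36.2)/(50 − j121)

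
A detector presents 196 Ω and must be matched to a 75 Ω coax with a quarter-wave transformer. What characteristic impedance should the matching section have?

Z_qwt = √(Z_0·R_L) = √(75 × 196) = √14700

Z_qwt ≈ 121 Ω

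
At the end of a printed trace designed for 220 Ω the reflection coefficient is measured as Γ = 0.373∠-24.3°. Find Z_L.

Z_L ≈ 412 − j147 Ω

Z_L = Z_0·(1 + Γ)/(1 − Γ) = 220·(1.34 − j0.153)/(0.66 + j0.153)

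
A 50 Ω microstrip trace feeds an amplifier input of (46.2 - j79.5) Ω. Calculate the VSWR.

Γ = (Z_L − Z_0)/(Z_L + Z_0) = (-3.8 − j79.5)/(96.2 − j79.5)
|Γ| = 79.6/125 = 0.638
VSWR = (1 + |Γ|)/(1 − |Γ|) = 1.64/0.362

VSWR ≈ 4.52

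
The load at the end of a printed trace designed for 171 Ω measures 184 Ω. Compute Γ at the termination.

Γ = (Z_L − Z_0)/(Z_L + Z_0) = (184 − 171)/(184 + 171) = 13/355

Γ = 0.0366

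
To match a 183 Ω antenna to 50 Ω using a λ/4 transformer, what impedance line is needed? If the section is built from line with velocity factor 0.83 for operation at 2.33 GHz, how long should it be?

Z_qwt ≈ 95.7 Ω; length ≈ 2.67 cm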